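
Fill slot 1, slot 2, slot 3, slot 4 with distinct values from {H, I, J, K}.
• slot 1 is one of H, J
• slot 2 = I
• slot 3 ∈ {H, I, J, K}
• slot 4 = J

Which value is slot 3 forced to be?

K

slot 2 has just one choice, so slot 2 = I. Remove I from slot 3.
That leaves slot 4 = J. Eliminate J elsewhere: slot 1, slot 3.
That leaves slot 1 = H. Remove H from slot 3.
So slot 3 = K.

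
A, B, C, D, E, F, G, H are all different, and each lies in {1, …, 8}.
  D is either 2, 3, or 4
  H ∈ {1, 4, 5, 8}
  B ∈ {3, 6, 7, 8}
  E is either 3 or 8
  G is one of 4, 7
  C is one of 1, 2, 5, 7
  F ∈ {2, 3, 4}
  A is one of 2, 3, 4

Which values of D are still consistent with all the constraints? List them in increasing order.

The 8 variables together cover exactly {1, 2, 3, 4, 5, 6, 7, 8} — 8 values for 8 variables — and 6 appears only in B's list, so B = 6.
A, D, F share exactly the 3 values {2, 3, 4}; by pigeonhole those values go to them, so strike 2, 3, 4 from C, E, G, H.
E's domain is down to {8}, so E = 8. So H can't be 8.
That leaves G = 7. Remove 7 from C.
No further eliminations apply; D can still be any of 2, 3, 4.

2, 3, 4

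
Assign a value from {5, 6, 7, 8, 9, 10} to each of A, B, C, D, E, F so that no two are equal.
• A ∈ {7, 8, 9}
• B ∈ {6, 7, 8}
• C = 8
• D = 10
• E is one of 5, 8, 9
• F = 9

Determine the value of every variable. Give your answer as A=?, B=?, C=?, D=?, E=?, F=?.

A=7, B=6, C=8, D=10, E=5, F=9

C has just one choice, so C = 8. Remove 8 from A, B, E.
D has just one choice, so D = 10.
F must be 9 (only option left). Remove 9 from A, E.
A's domain is down to {7}, so A = 7. Strike 7 from B.
B has just one choice, so B = 6.
E's domain is down to {5}, so E = 5.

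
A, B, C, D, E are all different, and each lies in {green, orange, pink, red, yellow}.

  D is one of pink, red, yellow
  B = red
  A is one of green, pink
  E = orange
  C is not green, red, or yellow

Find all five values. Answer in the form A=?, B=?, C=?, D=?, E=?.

B must be red (only option left). Strike red from D.
That leaves E = orange. Strike orange from C.
C must be pink (only option left). So A, D can't be pink.
D's domain is down to {yellow}, so D = yellow.
A has just one choice, so A = green.

A=green, B=red, C=pink, D=yellow, E=orange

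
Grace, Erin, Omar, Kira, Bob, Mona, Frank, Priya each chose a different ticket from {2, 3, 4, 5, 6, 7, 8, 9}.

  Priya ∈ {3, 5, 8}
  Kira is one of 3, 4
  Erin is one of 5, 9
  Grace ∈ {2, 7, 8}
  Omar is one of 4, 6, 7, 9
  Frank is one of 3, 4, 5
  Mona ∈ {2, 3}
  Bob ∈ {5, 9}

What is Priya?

8

The 8 variables together cover exactly {2, 3, 4, 5, 6, 7, 8, 9} — 8 values for 8 variables — and 6 appears only in Omar's list, so Omar = 6.
Among the 7 still-open variables, 7 fits only Grace (and all 7 values in {2, 3, 4, 5, 7, 8, 9} must be used), so Grace = 7.
Among the 6 still-open variables, 2 fits only Mona (and all 6 values in {2, 3, 4, 5, 8, 9} must be used), so Mona = 2.
The 5 still-open variables draw from only 5 values {3, 4, 5, 8, 9}, so each is used; only Priya can be 8, hence Priya = 8.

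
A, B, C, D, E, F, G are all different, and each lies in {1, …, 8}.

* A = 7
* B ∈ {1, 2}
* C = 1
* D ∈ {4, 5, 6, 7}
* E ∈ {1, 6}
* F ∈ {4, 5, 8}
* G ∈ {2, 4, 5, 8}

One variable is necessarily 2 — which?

B

A's domain is down to {7}, so A = 7. Strike 7 from D.
C's domain is down to {1}, so C = 1. Eliminate 1 elsewhere: B, E.
So 2 goes to B.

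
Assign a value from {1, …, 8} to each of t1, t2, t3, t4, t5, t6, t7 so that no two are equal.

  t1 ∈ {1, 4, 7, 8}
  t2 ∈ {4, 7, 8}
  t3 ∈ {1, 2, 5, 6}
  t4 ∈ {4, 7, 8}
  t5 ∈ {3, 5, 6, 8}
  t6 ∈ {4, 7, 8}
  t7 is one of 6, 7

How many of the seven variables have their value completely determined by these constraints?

2

t2, t4, t6 share exactly the 3 values {4, 7, 8}; by pigeonhole those values go to them, so strike 4, 7, 8 from t1, t5, t7.
t1 has just one choice, so t1 = 1. Eliminate 1 elsewhere: t3.
t7 must be 6 (only option left). So t3, t5 can't be 6.
Determined: t1=1, t7=6. The other variables each still have more than one consistent value. That makes 2.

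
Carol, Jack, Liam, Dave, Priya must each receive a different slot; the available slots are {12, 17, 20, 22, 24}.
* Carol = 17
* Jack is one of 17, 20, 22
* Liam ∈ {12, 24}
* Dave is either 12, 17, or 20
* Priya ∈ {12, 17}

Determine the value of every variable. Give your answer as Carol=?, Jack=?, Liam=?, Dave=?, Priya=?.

Carol's domain is down to {17}, so Carol = 17. Strike 17 from Jack, Dave, Priya.
Priya's domain is down to {12}, so Priya = 12. So Liam, Dave can't be 12.
Liam must be 24 (only option left).
Dave's domain is down to {20}, so Dave = 20. Eliminate 20 elsewhere: Jack.
Jack's domain is down to {22}, so Jack = 22.

Carol=17, Jack=22, Liam=24, Dave=20, Priya=12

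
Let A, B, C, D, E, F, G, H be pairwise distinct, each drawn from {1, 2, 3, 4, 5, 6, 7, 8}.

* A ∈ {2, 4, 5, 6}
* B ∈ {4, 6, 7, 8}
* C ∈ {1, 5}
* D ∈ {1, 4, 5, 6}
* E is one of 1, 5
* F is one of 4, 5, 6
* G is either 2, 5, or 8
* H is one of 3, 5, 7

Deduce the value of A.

The 8 variables draw from only 8 values {1, 2, 3, 4, 5, 6, 7, 8}, so each is used; only H can be 3, hence H = 3.
Among the 7 still-open variables, 7 fits only B (and all 7 values in {1, 2, 4, 5, 6, 7, 8} must be used), so B = 7.
The 6 still-open variables draw from only 6 values {1, 2, 4, 5, 6, 8}, so each is used; only G can be 8, hence G = 8.
The 5 still-open variables draw from only 5 values {1, 2, 4, 5, 6}, so each is used; only A can be 2, hence A = 2.

2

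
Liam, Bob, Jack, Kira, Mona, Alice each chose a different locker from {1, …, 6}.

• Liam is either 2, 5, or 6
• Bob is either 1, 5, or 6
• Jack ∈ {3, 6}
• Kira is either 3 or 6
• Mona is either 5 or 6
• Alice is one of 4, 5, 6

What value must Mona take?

5

The 6 variables draw from only 6 values {1, 2, 3, 4, 5, 6}, so each is used; only Bob can be 1, hence Bob = 1.
The 5 still-open variables together cover exactly {2, 3, 4, 5, 6} — 5 values for 5 variables — and 2 appears only in Liam's list, so Liam = 2.
The 4 still-open variables together cover exactly {3, 4, 5, 6} — 4 values for 4 variables — and 4 appears only in Alice's list, so Alice = 4.
Among the 3 still-open variables, 5 fits only Mona (and all 3 values in {3, 5, 6} must be used), so Mona = 5.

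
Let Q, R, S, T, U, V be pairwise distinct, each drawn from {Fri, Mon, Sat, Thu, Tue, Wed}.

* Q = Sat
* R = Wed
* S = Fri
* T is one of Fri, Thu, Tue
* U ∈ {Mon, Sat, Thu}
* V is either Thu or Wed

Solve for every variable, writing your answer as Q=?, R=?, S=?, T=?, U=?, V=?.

Q must be Sat (only option left). So U can't be Sat.
That leaves R = Wed. Remove Wed from V.
S has just one choice, so S = Fri. Remove Fri from T.
V has just one choice, so V = Thu. So T, U can't be Thu.
That leaves T = Tue.
U must be Mon (only option left).

Q=Sat, R=Wed, S=Fri, T=Tue, U=Mon, V=Thu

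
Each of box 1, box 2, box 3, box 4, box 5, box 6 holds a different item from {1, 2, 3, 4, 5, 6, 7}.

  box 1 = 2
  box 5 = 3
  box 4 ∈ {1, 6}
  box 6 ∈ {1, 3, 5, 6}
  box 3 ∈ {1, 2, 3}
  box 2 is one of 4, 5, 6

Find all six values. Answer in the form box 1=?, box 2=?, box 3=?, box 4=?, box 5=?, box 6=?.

box 1's domain is down to {2}, so box 1 = 2. Eliminate 2 elsewhere: box 3.
box 5's domain is down to {3}, so box 5 = 3. Remove 3 from box 3, box 6.
box 3's domain is down to {1}, so box 3 = 1. Remove 1 from box 4, box 6.
box 4's domain is down to {6}, so box 4 = 6. Remove 6 from box 2, box 6.
box 6 has just one choice, so box 6 = 5. So box 2 can't be 5.
box 2 has just one choice, so box 2 = 4.

box 1=2, box 2=4, box 3=1, box 4=6, box 5=3, box 6=5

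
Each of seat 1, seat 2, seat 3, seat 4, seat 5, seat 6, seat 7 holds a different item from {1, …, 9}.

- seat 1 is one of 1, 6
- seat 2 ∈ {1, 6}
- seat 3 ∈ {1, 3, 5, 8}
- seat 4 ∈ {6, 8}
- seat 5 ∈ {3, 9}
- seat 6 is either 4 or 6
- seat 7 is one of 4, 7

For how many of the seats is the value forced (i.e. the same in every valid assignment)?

3

seat 1 and seat 2 between them cover only {1, 6} — a naked pair. Remove those values from seat 3, seat 4, seat 6.
seat 4 has just one choice, so seat 4 = 8. Remove 8 from seat 3.
That leaves seat 6 = 4. Eliminate 4 elsewhere: seat 7.
seat 7 must be 7 (only option left).
Determined: seat 4=8, seat 6=4, seat 7=7. The other seats each still have more than one consistent value. That makes 3.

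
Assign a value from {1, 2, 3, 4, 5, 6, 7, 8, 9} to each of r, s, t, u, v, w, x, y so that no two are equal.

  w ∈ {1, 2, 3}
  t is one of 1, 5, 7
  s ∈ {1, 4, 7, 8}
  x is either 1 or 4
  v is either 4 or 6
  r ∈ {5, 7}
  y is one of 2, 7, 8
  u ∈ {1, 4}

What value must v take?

6

The 8 variables draw from only 8 values {1, 2, 3, 4, 5, 6, 7, 8}, so each is used; only w can be 3, hence w = 3.
Among the 7 still-open variables, 2 fits only y (and all 7 values in {1, 2, 4, 5, 6, 7, 8} must be used), so y = 2.
The 6 still-open variables draw from only 6 values {1, 4, 5, 6, 7, 8}, so each is used; only v can be 6, hence v = 6.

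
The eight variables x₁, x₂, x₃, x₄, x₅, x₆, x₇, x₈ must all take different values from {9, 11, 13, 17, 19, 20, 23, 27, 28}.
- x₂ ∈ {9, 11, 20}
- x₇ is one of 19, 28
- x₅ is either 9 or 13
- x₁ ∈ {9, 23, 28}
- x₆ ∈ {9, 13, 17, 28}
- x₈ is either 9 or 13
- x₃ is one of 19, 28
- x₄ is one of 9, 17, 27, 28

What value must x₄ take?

x₃ and x₇ between them cover only {19, 28} — a naked pair. Remove those values from x₁, x₄, x₆.
The 2 variables x₅ and x₈ are confined to {9, 13}, which locks those values in; drop them from x₁, x₂, x₄, x₆.
That leaves x₁ = 23.
x₆ must be 17 (only option left). Eliminate 17 elsewhere: x₄.
So x₄ = 27.

27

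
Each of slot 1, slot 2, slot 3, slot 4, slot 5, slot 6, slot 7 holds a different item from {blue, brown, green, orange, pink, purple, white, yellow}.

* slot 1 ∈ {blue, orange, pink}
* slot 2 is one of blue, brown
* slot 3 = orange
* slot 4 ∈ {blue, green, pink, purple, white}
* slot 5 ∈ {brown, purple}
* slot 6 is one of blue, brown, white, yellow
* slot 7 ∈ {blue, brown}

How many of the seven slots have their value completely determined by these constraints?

slot 3 must be orange (only option left). Strike orange from slot 1.
slot 2 and slot 7 between them cover only {blue, brown} — a naked pair. Remove those values from slot 1, slot 4, slot 5, slot 6.
slot 1 must be pink (only option left). So slot 4 can't be pink.
slot 5's domain is down to {purple}, so slot 5 = purple. Eliminate purple elsewhere: slot 4.
Determined: slot 1=pink, slot 3=orange, slot 5=purple. The other slots each still have more than one consistent value. That makes 3.

3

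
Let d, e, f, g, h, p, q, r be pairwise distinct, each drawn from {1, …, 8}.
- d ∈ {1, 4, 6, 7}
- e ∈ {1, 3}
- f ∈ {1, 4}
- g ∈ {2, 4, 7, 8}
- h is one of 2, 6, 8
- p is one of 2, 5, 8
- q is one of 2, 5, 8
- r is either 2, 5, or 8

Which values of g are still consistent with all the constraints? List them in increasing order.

The 8 variables together cover exactly {1, 2, 3, 4, 5, 6, 7, 8} — 8 values for 8 variables — and 3 appears only in e's list, so e = 3.
p, q, r share exactly the 3 values {2, 5, 8}; by pigeonhole those values go to them, so strike 2, 5, 8 from g, h.
h must be 6 (only option left). Eliminate 6 elsewhere: d.
No further eliminations apply; g can still be any of 4, 7.

4, 7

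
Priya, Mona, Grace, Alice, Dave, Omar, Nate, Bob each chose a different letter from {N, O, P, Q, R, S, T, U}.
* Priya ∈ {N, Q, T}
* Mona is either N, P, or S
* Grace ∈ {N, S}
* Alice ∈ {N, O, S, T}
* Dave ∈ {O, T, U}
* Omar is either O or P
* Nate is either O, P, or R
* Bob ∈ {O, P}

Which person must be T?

Alice

The 8 variables draw from only 8 values {N, O, P, Q, R, S, T, U}, so each is used; only Priya can be Q, hence Priya = Q.
Among the 7 still-open variables, R fits only Nate (and all 7 values in {N, O, P, R, S, T, U} must be used), so Nate = R.
The 6 still-open variables draw from only 6 values {N, O, P, S, T, U}, so each is used; only Dave can be U, hence Dave = U.
The 5 still-open variables draw from only 5 values {N, O, P, S, T}, so each is used; only Alice can be T, hence Alice = T.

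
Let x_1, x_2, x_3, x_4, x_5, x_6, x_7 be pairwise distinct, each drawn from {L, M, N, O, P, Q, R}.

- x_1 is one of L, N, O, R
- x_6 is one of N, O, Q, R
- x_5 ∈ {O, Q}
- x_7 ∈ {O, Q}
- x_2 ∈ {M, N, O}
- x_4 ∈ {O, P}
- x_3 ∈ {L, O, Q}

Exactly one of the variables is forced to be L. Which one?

The 7 variables together cover exactly {L, M, N, O, P, Q, R} — 7 values for 7 variables — and M appears only in x_2's list, so x_2 = M.
The 6 still-open variables together cover exactly {L, N, O, P, Q, R} — 6 values for 6 variables — and P appears only in x_4's list, so x_4 = P.
x_5 and x_7 between them cover only {O, Q} — a naked pair. Remove those values from x_1, x_3, x_6.
So L goes to x_3.

x_3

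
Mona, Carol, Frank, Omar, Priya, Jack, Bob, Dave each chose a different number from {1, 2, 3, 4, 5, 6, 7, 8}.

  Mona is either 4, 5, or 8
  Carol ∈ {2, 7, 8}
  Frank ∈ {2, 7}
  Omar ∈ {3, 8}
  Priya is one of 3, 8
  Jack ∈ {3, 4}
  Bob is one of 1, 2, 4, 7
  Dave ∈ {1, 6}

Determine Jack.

4

Among the 8 variables, 5 fits only Mona (and all 8 values in {1, 2, 3, 4, 5, 6, 7, 8} must be used), so Mona = 5.
The 7 still-open variables draw from only 7 values {1, 2, 3, 4, 6, 7, 8}, so each is used; only Dave can be 6, hence Dave = 6.
The 6 still-open variables together cover exactly {1, 2, 3, 4, 7, 8} — 6 values for 6 variables — and 1 appears only in Bob's list, so Bob = 1.
Among the 5 still-open variables, 4 fits only Jack (and all 5 values in {2, 3, 4, 7, 8} must be used), so Jack = 4.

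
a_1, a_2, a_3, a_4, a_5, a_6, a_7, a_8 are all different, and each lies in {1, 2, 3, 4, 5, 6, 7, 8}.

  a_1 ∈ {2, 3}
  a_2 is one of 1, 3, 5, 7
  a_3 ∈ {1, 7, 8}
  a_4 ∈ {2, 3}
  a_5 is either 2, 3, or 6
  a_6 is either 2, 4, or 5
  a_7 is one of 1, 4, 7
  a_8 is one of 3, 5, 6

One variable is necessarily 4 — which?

The 8 variables draw from only 8 values {1, 2, 3, 4, 5, 6, 7, 8}, so each is used; only a_3 can be 8, hence a_3 = 8.
a_1 and a_4 share exactly the 2 values {2, 3}; by pigeonhole those values go to them, so strike 2, 3 from a_2, a_5, a_6, a_8.
a_5 has just one choice, so a_5 = 6. Eliminate 6 elsewhere: a_8.
a_8's domain is down to {5}, so a_8 = 5. So a_2, a_6 can't be 5.
So 4 goes to a_6.

a_6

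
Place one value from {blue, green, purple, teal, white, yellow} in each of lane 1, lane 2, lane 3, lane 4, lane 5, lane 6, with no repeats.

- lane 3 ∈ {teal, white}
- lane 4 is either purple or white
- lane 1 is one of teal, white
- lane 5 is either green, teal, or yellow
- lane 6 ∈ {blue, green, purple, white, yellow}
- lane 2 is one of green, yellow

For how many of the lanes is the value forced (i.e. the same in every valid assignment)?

Among the 6 variables, blue fits only lane 6 (and all 6 values in {blue, green, purple, teal, white, yellow} must be used), so lane 6 = blue.
The 5 still-open variables draw from only 5 values {green, purple, teal, white, yellow}, so each is used; only lane 4 can be purple, hence lane 4 = purple.
lane 1 and lane 3 between them cover only {teal, white} — a naked pair. Remove those values from lane 5.
Determined: lane 4=purple, lane 6=blue. The other lanes each still have more than one consistent value. That makes 2.

2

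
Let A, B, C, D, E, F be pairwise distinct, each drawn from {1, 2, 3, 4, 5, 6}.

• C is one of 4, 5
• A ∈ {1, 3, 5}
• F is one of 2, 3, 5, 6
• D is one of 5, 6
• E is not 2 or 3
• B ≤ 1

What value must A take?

3

B must be 1 (only option left). So A, E can't be 1.
Among the 5 still-open variables, 2 fits only F (and all 5 values in {2, 3, 4, 5, 6} must be used), so F = 2.
The 4 still-open variables together cover exactly {3, 4, 5, 6} — 4 values for 4 variables — and 3 appears only in A's list, so A = 3.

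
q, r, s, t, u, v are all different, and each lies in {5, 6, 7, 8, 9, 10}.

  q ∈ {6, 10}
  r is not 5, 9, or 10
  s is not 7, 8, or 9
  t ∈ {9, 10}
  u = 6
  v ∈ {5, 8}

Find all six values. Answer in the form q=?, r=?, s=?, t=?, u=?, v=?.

q=10, r=7, s=5, t=9, u=6, v=8

u must be 6 (only option left). Remove 6 from q, r, s.
That leaves q = 10. Remove 10 from s, t.
s must be 5 (only option left). Eliminate 5 elsewhere: v.
t's domain is down to {9}, so t = 9.
v has just one choice, so v = 8. Eliminate 8 elsewhere: r.
That leaves r = 7.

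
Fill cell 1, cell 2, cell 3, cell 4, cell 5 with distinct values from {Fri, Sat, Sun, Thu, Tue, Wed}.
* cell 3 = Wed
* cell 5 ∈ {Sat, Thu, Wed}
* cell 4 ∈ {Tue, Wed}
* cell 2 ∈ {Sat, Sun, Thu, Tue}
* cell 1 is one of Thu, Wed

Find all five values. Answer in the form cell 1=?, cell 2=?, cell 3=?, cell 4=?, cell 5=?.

cell 3's domain is down to {Wed}, so cell 3 = Wed. So cell 1, cell 4, cell 5 can't be Wed.
cell 4 has just one choice, so cell 4 = Tue. So cell 2 can't be Tue.
That leaves cell 1 = Thu. Strike Thu from cell 2, cell 5.
cell 5's domain is down to {Sat}, so cell 5 = Sat. Strike Sat from cell 2.
That leaves cell 2 = Sun.

cell 1=Thu, cell 2=Sun, cell 3=Wed, cell 4=Tue, cell 5=Sat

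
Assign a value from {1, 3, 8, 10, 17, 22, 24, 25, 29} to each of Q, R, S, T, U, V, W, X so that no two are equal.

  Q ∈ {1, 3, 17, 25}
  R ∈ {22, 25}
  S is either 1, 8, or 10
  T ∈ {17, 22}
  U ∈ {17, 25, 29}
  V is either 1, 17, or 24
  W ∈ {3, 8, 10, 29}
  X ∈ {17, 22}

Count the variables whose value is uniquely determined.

The 2 variables T and X are confined to {17, 22}, which locks those values in; drop them from Q, R, U, V.
R's domain is down to {25}, so R = 25. Eliminate 25 elsewhere: Q, U.
U has just one choice, so U = 29. Remove 29 from W.
Determined: R=25, U=29. The other variables each still have more than one consistent value. That makes 2.

2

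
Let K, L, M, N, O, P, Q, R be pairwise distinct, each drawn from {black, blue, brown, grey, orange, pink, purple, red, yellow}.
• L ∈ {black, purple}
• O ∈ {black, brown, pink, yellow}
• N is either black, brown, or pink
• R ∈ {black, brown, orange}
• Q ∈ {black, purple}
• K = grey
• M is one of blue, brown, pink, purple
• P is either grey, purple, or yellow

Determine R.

K's domain is down to {grey}, so K = grey. Remove grey from P.
The 7 still-open variables together cover exactly {black, blue, brown, orange, pink, purple, yellow} — 7 values for 7 variables — and blue appears only in M's list, so M = blue.
The 6 still-open variables together cover exactly {black, brown, orange, pink, purple, yellow} — 6 values for 6 variables — and orange appears only in R's list, so R = orange.

orange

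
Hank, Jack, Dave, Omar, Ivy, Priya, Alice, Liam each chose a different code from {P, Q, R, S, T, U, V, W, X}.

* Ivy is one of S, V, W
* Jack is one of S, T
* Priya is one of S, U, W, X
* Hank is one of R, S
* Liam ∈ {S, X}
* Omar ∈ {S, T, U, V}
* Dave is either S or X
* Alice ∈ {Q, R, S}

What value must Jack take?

T

The 8 variables together cover exactly {Q, R, S, T, U, V, W, X} — 8 values for 8 variables — and Q appears only in Alice's list, so Alice = Q.
The 7 still-open variables together cover exactly {R, S, T, U, V, W, X} — 7 values for 7 variables — and R appears only in Hank's list, so Hank = R.
Dave and Liam between them cover only {S, X} — a naked pair. Remove those values from Jack, Omar, Ivy, Priya.
So Jack = T.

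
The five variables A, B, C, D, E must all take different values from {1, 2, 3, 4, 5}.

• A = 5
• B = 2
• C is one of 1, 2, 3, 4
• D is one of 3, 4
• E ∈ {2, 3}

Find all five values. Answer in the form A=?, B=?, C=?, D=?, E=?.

A=5, B=2, C=1, D=4, E=3

A has just one choice, so A = 5.
B's domain is down to {2}, so B = 2. So C, E can't be 2.
That leaves E = 3. Eliminate 3 elsewhere: C, D.
D's domain is down to {4}, so D = 4. Eliminate 4 elsewhere: C.
C's domain is down to {1}, so C = 1.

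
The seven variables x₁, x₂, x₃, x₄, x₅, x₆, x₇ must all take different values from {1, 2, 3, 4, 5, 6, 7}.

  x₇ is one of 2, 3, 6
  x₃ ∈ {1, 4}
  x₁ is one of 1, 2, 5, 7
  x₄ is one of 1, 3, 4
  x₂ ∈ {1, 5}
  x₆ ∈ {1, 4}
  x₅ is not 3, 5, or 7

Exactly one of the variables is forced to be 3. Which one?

The 7 variables draw from only 7 values {1, 2, 3, 4, 5, 6, 7}, so each is used; only x₁ can be 7, hence x₁ = 7.
The 6 still-open variables together cover exactly {1, 2, 3, 4, 5, 6} — 6 values for 6 variables — and 5 appears only in x₂'s list, so x₂ = 5.
The 2 variables x₃ and x₆ are confined to {1, 4}, which locks those values in; drop them from x₄, x₅.
So 3 goes to x₄.

x₄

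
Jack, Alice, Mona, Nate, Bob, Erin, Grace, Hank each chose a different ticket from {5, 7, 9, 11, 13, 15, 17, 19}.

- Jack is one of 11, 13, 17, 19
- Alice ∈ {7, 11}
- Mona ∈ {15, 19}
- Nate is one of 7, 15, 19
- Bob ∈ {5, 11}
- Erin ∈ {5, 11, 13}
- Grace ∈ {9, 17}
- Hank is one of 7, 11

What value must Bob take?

The 8 variables draw from only 8 values {5, 7, 9, 11, 13, 15, 17, 19}, so each is used; only Grace can be 9, hence Grace = 9.
Among the 7 still-open variables, 17 fits only Jack (and all 7 values in {5, 7, 11, 13, 15, 17, 19} must be used), so Jack = 17.
The 6 still-open variables together cover exactly {5, 7, 11, 13, 15, 19} — 6 values for 6 variables — and 13 appears only in Erin's list, so Erin = 13.
The 5 still-open variables together cover exactly {5, 7, 11, 15, 19} — 5 values for 5 variables — and 5 appears only in Bob's list, so Bob = 5.

5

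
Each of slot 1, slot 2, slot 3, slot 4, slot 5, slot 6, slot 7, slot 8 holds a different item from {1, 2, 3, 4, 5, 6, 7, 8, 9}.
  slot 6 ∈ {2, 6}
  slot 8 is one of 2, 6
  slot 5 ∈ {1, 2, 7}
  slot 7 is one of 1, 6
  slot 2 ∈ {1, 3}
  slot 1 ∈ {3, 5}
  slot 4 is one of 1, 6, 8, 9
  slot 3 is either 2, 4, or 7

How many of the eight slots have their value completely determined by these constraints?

5

slot 6 and slot 8 between them cover only {2, 6} — a naked pair. Remove those values from slot 3, slot 4, slot 5, slot 7.
slot 7 must be 1 (only option left). Remove 1 from slot 2, slot 4, slot 5.
slot 2 must be 3 (only option left). Eliminate 3 elsewhere: slot 1.
That leaves slot 5 = 7. Remove 7 from slot 3.
slot 1 has just one choice, so slot 1 = 5.
slot 3 has just one choice, so slot 3 = 4.
Determined: slot 1=5, slot 2=3, slot 3=4, slot 5=7, slot 7=1. The other slots each still have more than one consistent value. That makes 5.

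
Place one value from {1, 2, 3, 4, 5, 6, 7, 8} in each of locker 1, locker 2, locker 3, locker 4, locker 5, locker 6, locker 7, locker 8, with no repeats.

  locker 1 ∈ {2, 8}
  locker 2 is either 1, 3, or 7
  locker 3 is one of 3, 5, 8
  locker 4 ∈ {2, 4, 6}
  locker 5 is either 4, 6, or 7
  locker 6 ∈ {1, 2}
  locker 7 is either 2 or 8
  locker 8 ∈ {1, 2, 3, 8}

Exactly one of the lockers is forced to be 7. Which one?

The 8 variables draw from only 8 values {1, 2, 3, 4, 5, 6, 7, 8}, so each is used; only locker 3 can be 5, hence locker 3 = 5.
locker 1 and locker 7 share exactly the 2 values {2, 8}; by pigeonhole those values go to them, so strike 2, 8 from locker 4, locker 6, locker 8.
locker 6's domain is down to {1}, so locker 6 = 1. Strike 1 from locker 2, locker 8.
locker 8 must be 3 (only option left). Remove 3 from locker 2.
So 7 goes to locker 2.

locker 2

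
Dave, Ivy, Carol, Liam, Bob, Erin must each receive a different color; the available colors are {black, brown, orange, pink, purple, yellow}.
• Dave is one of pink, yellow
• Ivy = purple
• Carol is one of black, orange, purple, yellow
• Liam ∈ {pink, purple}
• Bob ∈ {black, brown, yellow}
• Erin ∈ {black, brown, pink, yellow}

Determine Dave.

Ivy's domain is down to {purple}, so Ivy = purple. Eliminate purple elsewhere: Carol, Liam.
Liam's domain is down to {pink}, so Liam = pink. Eliminate pink elsewhere: Dave, Erin.
So Dave = yellow.

yellow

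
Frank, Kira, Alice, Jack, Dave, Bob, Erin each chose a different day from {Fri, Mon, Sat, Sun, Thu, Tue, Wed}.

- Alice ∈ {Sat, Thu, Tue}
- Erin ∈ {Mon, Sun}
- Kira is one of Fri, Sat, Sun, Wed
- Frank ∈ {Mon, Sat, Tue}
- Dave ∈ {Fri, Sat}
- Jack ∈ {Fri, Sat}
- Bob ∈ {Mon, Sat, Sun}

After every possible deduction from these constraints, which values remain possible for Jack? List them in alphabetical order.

Fri, Sat

Among the 7 variables, Thu fits only Alice (and all 7 values in {Fri, Mon, Sat, Sun, Thu, Tue, Wed} must be used), so Alice = Thu.
Among the 6 still-open variables, Tue fits only Frank (and all 6 values in {Fri, Mon, Sat, Sun, Tue, Wed} must be used), so Frank = Tue.
The 5 still-open variables draw from only 5 values {Fri, Mon, Sat, Sun, Wed}, so each is used; only Kira can be Wed, hence Kira = Wed.
The 2 variables Jack and Dave are confined to {Fri, Sat}, which locks those values in; drop them from Bob.
No further eliminations apply; Jack can still be any of Fri, Sat.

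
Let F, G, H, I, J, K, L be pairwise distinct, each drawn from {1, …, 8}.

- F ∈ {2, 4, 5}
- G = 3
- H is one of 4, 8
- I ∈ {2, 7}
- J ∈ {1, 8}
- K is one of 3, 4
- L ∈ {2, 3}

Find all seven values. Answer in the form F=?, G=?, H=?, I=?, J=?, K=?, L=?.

F=5, G=3, H=8, I=7, J=1, K=4, L=2

G's domain is down to {3}, so G = 3. So K, L can't be 3.
K has just one choice, so K = 4. So F, H can't be 4.
L has just one choice, so L = 2. Strike 2 from F, I.
F must be 5 (only option left).
That leaves H = 8. Eliminate 8 elsewhere: J.
I has just one choice, so I = 7.
That leaves J = 1.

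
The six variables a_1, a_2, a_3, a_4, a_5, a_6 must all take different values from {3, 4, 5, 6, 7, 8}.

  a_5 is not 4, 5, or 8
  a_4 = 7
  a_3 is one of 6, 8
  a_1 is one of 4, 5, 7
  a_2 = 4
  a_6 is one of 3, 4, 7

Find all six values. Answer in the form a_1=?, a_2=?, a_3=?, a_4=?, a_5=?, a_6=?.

a_1=5, a_2=4, a_3=8, a_4=7, a_5=6, a_6=3

a_2 has just one choice, so a_2 = 4. So a_1, a_6 can't be 4.
a_4 has just one choice, so a_4 = 7. So a_1, a_5, a_6 can't be 7.
a_6's domain is down to {3}, so a_6 = 3. Eliminate 3 elsewhere: a_5.
a_1 has just one choice, so a_1 = 5.
a_5's domain is down to {6}, so a_5 = 6. Strike 6 from a_3.
a_3 has just one choice, so a_3 = 8.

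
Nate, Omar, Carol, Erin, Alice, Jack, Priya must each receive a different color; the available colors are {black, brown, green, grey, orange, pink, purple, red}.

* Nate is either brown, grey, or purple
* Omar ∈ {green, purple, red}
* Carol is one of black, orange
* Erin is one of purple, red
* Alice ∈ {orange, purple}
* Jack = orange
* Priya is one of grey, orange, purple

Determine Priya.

Jack has just one choice, so Jack = orange. So Carol, Alice, Priya can't be orange.
Carol has just one choice, so Carol = black.
Alice's domain is down to {purple}, so Alice = purple. Eliminate purple elsewhere: Nate, Omar, Erin, Priya.
So Priya = grey.

grey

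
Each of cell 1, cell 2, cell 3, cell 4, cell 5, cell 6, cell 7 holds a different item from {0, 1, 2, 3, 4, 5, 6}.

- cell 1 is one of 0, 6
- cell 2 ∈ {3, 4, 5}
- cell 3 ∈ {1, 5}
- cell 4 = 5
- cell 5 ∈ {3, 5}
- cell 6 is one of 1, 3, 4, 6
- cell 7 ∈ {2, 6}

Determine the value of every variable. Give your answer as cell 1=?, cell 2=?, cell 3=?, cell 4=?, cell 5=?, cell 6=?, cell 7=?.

cell 4 has just one choice, so cell 4 = 5. Eliminate 5 elsewhere: cell 2, cell 3, cell 5.
cell 5's domain is down to {3}, so cell 5 = 3. Remove 3 from cell 2, cell 6.
cell 2 must be 4 (only option left). Strike 4 from cell 6.
cell 3's domain is down to {1}, so cell 3 = 1. Strike 1 from cell 6.
That leaves cell 6 = 6. Eliminate 6 elsewhere: cell 1, cell 7.
cell 7 must be 2 (only option left).
That leaves cell 1 = 0.

cell 1=0, cell 2=4, cell 3=1, cell 4=5, cell 5=3, cell 6=6, cell 7=2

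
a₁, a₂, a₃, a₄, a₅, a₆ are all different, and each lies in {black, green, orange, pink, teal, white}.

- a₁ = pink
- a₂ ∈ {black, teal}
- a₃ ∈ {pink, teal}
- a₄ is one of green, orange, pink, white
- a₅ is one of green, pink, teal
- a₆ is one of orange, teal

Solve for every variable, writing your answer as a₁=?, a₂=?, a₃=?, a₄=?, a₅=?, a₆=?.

a₁ must be pink (only option left). Strike pink from a₃, a₄, a₅.
a₃'s domain is down to {teal}, so a₃ = teal. Eliminate teal elsewhere: a₂, a₅, a₆.
a₅ must be green (only option left). Eliminate green elsewhere: a₄.
a₆'s domain is down to {orange}, so a₆ = orange. Remove orange from a₄.
a₂'s domain is down to {black}, so a₂ = black.
a₄ has just one choice, so a₄ = white.

a₁=pink, a₂=black, a₃=teal, a₄=white, a₅=green, a₆=orange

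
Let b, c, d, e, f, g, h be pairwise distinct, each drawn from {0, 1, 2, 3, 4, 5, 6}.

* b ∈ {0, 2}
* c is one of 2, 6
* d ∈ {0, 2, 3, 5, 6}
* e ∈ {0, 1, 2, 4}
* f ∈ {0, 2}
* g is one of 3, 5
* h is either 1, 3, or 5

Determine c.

6

Among the 7 variables, 4 fits only e (and all 7 values in {0, 1, 2, 3, 4, 5, 6} must be used), so e = 4.
The 6 still-open variables draw from only 6 values {0, 1, 2, 3, 5, 6}, so each is used; only h can be 1, hence h = 1.
b and f share exactly the 2 values {0, 2}; by pigeonhole those values go to them, so strike 0, 2 from c, d.
So c = 6.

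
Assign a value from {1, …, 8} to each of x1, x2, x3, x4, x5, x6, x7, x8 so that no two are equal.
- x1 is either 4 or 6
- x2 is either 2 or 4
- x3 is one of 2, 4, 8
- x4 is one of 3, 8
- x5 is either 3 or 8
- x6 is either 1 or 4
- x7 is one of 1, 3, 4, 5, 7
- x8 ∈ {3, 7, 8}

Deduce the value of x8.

The 8 variables together cover exactly {1, 2, 3, 4, 5, 6, 7, 8} — 8 values for 8 variables — and 5 appears only in x7's list, so x7 = 5.
The 7 still-open variables together cover exactly {1, 2, 3, 4, 6, 7, 8} — 7 values for 7 variables — and 1 appears only in x6's list, so x6 = 1.
Among the 6 still-open variables, 6 fits only x1 (and all 6 values in {2, 3, 4, 6, 7, 8} must be used), so x1 = 6.
The 5 still-open variables together cover exactly {2, 3, 4, 7, 8} — 5 values for 5 variables — and 7 appears only in x8's list, so x8 = 7.

7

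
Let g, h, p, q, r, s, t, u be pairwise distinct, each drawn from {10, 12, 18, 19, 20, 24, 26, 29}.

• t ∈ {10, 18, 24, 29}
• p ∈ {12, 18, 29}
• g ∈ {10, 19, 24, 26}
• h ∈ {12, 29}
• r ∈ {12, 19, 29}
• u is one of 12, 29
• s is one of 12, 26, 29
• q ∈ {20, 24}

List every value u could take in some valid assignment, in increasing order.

Among the 8 variables, 20 fits only q (and all 8 values in {10, 12, 18, 19, 20, 24, 26, 29} must be used), so q = 20.
The 2 variables h and u are confined to {12, 29}, which locks those values in; drop them from p, r, s, t.
p must be 18 (only option left). Strike 18 from t.
r must be 19 (only option left). Strike 19 from g.
s's domain is down to {26}, so s = 26. Eliminate 26 elsewhere: g.
No further eliminations apply; u can still be any of 12, 29.

12, 29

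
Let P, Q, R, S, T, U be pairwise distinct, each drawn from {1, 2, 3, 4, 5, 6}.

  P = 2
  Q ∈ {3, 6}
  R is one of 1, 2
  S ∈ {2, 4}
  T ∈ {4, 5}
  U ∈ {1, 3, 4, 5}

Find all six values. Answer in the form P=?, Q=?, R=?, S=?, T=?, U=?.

P must be 2 (only option left). So R, S can't be 2.
R has just one choice, so R = 1. So U can't be 1.
S has just one choice, so S = 4. Remove 4 from T, U.
T's domain is down to {5}, so T = 5. Remove 5 from U.
That leaves U = 3. Strike 3 from Q.
Q's domain is down to {6}, so Q = 6.

P=2, Q=6, R=1, S=4, T=5, U=3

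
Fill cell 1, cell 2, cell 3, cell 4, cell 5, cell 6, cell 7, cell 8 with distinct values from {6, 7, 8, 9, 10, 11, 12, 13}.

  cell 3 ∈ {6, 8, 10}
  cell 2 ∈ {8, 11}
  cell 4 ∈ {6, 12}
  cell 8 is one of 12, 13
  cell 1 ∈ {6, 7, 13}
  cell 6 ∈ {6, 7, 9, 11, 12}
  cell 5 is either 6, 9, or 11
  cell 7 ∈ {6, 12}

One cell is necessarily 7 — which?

The 8 variables together cover exactly {6, 7, 8, 9, 10, 11, 12, 13} — 8 values for 8 variables — and 10 appears only in cell 3's list, so cell 3 = 10.
The 7 still-open variables together cover exactly {6, 7, 8, 9, 11, 12, 13} — 7 values for 7 variables — and 8 appears only in cell 2's list, so cell 2 = 8.
cell 4 and cell 7 between them cover only {6, 12} — a naked pair. Remove those values from cell 1, cell 5, cell 6, cell 8.
cell 8's domain is down to {13}, so cell 8 = 13. Eliminate 13 elsewhere: cell 1.
So 7 goes to cell 1.

cell 1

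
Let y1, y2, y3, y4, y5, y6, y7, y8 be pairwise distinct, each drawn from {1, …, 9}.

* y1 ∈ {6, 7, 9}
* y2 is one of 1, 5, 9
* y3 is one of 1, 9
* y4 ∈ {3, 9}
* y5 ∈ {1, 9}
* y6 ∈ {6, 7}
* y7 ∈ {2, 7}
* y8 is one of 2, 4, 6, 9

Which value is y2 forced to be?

The 8 variables together cover exactly {1, 2, 3, 4, 5, 6, 7, 9} — 8 values for 8 variables — and 3 appears only in y4's list, so y4 = 3.
Among the 7 still-open variables, 4 fits only y8 (and all 7 values in {1, 2, 4, 5, 6, 7, 9} must be used), so y8 = 4.
Among the 6 still-open variables, 2 fits only y7 (and all 6 values in {1, 2, 5, 6, 7, 9} must be used), so y7 = 2.
Among the 5 still-open variables, 5 fits only y2 (and all 5 values in {1, 5, 6, 7, 9} must be used), so y2 = 5.

5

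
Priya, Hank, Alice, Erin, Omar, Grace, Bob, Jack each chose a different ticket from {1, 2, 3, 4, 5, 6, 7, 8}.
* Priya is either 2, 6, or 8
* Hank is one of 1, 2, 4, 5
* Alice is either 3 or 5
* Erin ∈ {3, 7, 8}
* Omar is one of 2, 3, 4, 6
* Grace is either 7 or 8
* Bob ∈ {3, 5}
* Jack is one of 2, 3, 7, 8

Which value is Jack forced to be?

The 8 variables together cover exactly {1, 2, 3, 4, 5, 6, 7, 8} — 8 values for 8 variables — and 1 appears only in Hank's list, so Hank = 1.
Among the 7 still-open variables, 4 fits only Omar (and all 7 values in {2, 3, 4, 5, 6, 7, 8} must be used), so Omar = 4.
The 6 still-open variables draw from only 6 values {2, 3, 5, 6, 7, 8}, so each is used; only Priya can be 6, hence Priya = 6.
Among the 5 still-open variables, 2 fits only Jack (and all 5 values in {2, 3, 5, 7, 8} must be used), so Jack = 2.

2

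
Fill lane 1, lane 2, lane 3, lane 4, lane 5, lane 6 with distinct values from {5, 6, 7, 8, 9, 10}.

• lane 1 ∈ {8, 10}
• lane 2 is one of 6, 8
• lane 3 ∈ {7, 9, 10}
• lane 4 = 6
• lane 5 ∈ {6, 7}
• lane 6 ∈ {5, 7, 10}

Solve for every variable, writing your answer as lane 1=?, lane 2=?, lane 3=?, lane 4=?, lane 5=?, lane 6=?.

lane 1=10, lane 2=8, lane 3=9, lane 4=6, lane 5=7, lane 6=5

lane 4 must be 6 (only option left). Strike 6 from lane 2, lane 5.
lane 5 has just one choice, so lane 5 = 7. Strike 7 from lane 3, lane 6.
lane 2 must be 8 (only option left). Eliminate 8 elsewhere: lane 1.
lane 1's domain is down to {10}, so lane 1 = 10. Strike 10 from lane 3, lane 6.
That leaves lane 3 = 9.
lane 6's domain is down to {5}, so lane 6 = 5.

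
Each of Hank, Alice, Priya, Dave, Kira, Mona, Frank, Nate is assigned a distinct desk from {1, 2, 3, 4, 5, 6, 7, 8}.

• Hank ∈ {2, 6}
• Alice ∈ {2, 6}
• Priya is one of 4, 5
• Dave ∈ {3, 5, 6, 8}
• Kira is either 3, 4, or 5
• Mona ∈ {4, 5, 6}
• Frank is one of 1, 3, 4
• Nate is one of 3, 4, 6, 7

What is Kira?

3

The 8 variables together cover exactly {1, 2, 3, 4, 5, 6, 7, 8} — 8 values for 8 variables — and 1 appears only in Frank's list, so Frank = 1.
The 7 still-open variables together cover exactly {2, 3, 4, 5, 6, 7, 8} — 7 values for 7 variables — and 7 appears only in Nate's list, so Nate = 7.
The 6 still-open variables together cover exactly {2, 3, 4, 5, 6, 8} — 6 values for 6 variables — and 8 appears only in Dave's list, so Dave = 8.
The 5 still-open variables together cover exactly {2, 3, 4, 5, 6} — 5 values for 5 variables — and 3 appears only in Kira's list, so Kira = 3.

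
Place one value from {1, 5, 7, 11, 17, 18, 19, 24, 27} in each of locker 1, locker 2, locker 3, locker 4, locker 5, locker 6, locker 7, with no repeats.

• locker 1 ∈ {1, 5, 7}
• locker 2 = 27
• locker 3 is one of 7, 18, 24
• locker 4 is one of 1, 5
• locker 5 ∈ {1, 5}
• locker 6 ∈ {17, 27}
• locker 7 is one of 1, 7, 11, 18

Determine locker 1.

7

locker 2 has just one choice, so locker 2 = 27. So locker 6 can't be 27.
That leaves locker 6 = 17.
locker 4 and locker 5 share exactly the 2 values {1, 5}; by pigeonhole those values go to them, so strike 1, 5 from locker 1, locker 7.
So locker 1 = 7.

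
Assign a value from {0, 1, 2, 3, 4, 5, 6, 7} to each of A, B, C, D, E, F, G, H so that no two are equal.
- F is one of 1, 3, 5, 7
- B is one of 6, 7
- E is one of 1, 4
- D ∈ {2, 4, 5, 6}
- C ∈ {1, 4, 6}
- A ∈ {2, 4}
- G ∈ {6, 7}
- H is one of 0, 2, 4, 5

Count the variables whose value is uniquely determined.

4

The 8 variables draw from only 8 values {0, 1, 2, 3, 4, 5, 6, 7}, so each is used; only H can be 0, hence H = 0.
The 7 still-open variables together cover exactly {1, 2, 3, 4, 5, 6, 7} — 7 values for 7 variables — and 3 appears only in F's list, so F = 3.
The 6 still-open variables draw from only 6 values {1, 2, 4, 5, 6, 7}, so each is used; only D can be 5, hence D = 5.
Among the 5 still-open variables, 2 fits only A (and all 5 values in {1, 2, 4, 6, 7} must be used), so A = 2.
B and G between them cover only {6, 7} — a naked pair. Remove those values from C.
Determined: A=2, D=5, F=3, H=0. The other variables each still have more than one consistent value. That makes 4.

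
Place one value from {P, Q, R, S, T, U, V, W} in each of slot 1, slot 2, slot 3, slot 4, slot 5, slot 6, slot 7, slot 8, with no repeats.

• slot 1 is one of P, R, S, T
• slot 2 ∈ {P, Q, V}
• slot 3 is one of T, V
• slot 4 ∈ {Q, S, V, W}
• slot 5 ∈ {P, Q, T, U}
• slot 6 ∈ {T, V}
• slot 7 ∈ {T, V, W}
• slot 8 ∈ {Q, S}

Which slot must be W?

slot 7

The 8 variables together cover exactly {P, Q, R, S, T, U, V, W} — 8 values for 8 variables — and R appears only in slot 1's list, so slot 1 = R.
The 7 still-open variables draw from only 7 values {P, Q, S, T, U, V, W}, so each is used; only slot 5 can be U, hence slot 5 = U.
The 6 still-open variables together cover exactly {P, Q, S, T, V, W} — 6 values for 6 variables — and P appears only in slot 2's list, so slot 2 = P.
The 2 variables slot 3 and slot 6 are confined to {T, V}, which locks those values in; drop them from slot 4, slot 7.
So W goes to slot 7.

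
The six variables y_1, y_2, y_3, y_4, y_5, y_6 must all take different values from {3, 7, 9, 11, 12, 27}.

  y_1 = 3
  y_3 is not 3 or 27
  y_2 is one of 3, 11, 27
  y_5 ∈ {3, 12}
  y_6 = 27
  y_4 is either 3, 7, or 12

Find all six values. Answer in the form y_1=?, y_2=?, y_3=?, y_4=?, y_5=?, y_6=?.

y_1=3, y_2=11, y_3=9, y_4=7, y_5=12, y_6=27

y_1's domain is down to {3}, so y_1 = 3. So y_2, y_4, y_5 can't be 3.
That leaves y_5 = 12. Strike 12 from y_3, y_4.
That leaves y_6 = 27. Remove 27 from y_2.
y_2's domain is down to {11}, so y_2 = 11. So y_3 can't be 11.
That leaves y_4 = 7. Remove 7 from y_3.
y_3 has just one choice, so y_3 = 9.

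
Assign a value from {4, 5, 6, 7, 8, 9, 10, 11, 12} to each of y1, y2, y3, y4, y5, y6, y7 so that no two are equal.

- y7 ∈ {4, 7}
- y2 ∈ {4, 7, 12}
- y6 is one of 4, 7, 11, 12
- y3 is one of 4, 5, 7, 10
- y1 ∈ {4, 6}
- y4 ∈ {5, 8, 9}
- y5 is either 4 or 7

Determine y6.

11

y5 and y7 between them cover only {4, 7} — a naked pair. Remove those values from y1, y2, y3, y6.
y1 has just one choice, so y1 = 6.
y2 must be 12 (only option left). Strike 12 from y6.
So y6 = 11.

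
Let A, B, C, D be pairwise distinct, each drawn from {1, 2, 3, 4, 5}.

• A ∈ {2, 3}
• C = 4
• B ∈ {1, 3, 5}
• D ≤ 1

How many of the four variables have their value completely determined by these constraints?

2

C's domain is down to {4}, so C = 4.
That leaves D = 1. Eliminate 1 elsewhere: B.
Determined: C=4, D=1. The other variables each still have more than one consistent value. That makes 2.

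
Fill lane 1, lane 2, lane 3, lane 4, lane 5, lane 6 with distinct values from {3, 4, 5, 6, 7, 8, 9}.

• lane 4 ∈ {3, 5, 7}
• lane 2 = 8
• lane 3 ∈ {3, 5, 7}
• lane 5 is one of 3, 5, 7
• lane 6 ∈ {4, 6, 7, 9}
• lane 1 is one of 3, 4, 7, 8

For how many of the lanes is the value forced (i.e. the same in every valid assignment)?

lane 2 has just one choice, so lane 2 = 8. Remove 8 from lane 1.
lane 3, lane 4, lane 5 share exactly the 3 values {3, 5, 7}; by pigeonhole those values go to them, so strike 3, 5, 7 from lane 1, lane 6.
That leaves lane 1 = 4. Remove 4 from lane 6.
Determined: lane 1=4, lane 2=8. The other lanes each still have more than one consistent value. That makes 2.

2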